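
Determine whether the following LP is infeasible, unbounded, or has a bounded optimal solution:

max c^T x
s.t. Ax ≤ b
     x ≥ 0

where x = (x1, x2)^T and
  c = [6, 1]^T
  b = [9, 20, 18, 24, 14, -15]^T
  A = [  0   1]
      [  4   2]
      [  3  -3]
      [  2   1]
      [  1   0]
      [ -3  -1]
The point (5, 0) satisfies every constraint, so the LP is feasible; the constraints give x1 ≤ 14 and x2 ≤ 9, which with x1, x2 ≥ 0 keep the feasible region inside a bounded box. A feasible, bounded LP attains a finite optimum at a vertex.

Evaluating z = 6x1 + x2 at each vertex:
  (5, 0): z = 30

Feasible with finite optimum z* = 30 at (5, 0).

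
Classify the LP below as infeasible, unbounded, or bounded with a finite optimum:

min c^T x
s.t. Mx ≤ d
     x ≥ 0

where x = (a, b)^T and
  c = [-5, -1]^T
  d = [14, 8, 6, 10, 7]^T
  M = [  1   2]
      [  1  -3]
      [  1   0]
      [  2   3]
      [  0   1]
The point (5, 0) satisfies every constraint, so the LP is feasible; the constraints give a ≤ 6 and b ≤ 7, which with a, b ≥ 0 keep the feasible region inside a bounded box. A feasible, bounded LP attains a finite optimum at a vertex.

The LP has an optimal solution: (5, 0) with z = -25.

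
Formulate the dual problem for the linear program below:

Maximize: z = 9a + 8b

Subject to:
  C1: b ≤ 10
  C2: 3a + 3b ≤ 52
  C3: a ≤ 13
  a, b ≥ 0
Minimize: z = 10y1 + 52y2 + 13y3

Subject to:
  C1: -3y2 - y3 ≤ -9
  C2: -y1 - 3y2 ≤ -8
  y1, y2, y3 ≥ 0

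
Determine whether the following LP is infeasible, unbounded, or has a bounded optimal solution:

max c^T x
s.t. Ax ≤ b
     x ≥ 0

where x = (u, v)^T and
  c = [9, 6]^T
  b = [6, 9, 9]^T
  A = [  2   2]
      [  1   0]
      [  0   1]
The point (3, 0) satisfies every constraint, so the LP is feasible; the constraints give u ≤ 9 and v ≤ 9, which with u, v ≥ 0 keep the feasible region inside a bounded box. A feasible, bounded LP attains a finite optimum at a vertex.

Evaluating z = 9u + 6v at each vertex:
  (0, 0): z = 0
  (3, 0): z = 27
  (0, 3): z = 18

Bounded optimum: z* = 27 at (3, 0).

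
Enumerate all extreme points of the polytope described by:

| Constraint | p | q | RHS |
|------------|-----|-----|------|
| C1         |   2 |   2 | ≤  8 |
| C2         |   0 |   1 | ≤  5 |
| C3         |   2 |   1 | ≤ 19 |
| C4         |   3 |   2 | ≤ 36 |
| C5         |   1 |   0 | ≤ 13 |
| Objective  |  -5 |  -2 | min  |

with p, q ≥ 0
Each vertex is the intersection of two constraint boundaries that also satisfies all remaining constraints:
  p = 0 and q = 0 → (0, 0)
  2p + 2q = 8 and q = 0 → (4, 0)
  2p + 2q = 8 and p = 0 → (0, 4)

Vertices: (0, 0), (4, 0), (0, 4)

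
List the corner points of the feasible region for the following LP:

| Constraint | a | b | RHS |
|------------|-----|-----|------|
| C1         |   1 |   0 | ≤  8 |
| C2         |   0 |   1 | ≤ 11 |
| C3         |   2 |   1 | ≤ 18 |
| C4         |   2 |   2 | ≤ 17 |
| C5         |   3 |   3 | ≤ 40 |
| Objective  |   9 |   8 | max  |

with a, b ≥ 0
Each vertex is the intersection of two constraint boundaries that also satisfies all remaining constraints:
  a = 0 and b = 0 → (0, 0)
  a = 8 and b = 0 → (8, 0)
  a = 8 and 2a + 2b = 17 → (8, 0.5)
  2a + 2b = 17 and a = 0 → (0, 8.5)

Vertices: (0, 0), (8, 0), (8, 0.5), (0, 8.5)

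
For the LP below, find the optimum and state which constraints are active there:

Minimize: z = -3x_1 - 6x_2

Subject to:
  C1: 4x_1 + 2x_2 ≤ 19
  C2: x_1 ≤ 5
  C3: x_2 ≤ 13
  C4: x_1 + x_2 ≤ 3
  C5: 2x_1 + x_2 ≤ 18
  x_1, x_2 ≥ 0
Optimal: x_1 = 0, x_2 = 3
Slack at optimum:
  C1: slack = 13
  C2: slack = 5
  C3: slack = 10
  C4: slack = 0 (binding)
  C5: slack = 15
  x_1 ≥ 0: x_1 = 0 (binding)
  x_2 ≥ 0: x_2 = 3
Binding constraints: C4, x_1 ≥ 0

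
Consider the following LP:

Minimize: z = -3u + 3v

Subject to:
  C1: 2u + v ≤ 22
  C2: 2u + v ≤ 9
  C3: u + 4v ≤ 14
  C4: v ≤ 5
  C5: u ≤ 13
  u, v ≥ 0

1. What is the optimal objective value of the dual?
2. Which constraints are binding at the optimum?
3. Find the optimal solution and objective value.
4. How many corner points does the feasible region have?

1. -13.5 (by strong duality, equal to the primal optimum)
2. C2, v ≥ 0
3. u = 4.5, v = 0, z = -13.5
4. 4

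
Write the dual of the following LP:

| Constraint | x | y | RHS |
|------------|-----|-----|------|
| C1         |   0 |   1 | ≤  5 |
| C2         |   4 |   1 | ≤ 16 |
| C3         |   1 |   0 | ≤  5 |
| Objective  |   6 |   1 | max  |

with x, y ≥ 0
Minimize: z = 5y1 + 16y2 + 5y3

Subject to:
  C1: -4y2 - y3 ≤ -6
  C2: -y1 - y2 ≤ -1
  y1, y2, y3 ≥ 0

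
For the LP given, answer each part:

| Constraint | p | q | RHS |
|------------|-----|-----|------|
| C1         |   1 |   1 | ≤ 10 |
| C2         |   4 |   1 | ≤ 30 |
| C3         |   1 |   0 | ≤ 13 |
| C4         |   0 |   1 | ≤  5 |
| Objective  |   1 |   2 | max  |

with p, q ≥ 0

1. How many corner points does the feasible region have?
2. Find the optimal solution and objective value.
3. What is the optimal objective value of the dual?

1. 5
2. p = 5, q = 5, z = 15
3. 15 (by strong duality, equal to the primal optimum)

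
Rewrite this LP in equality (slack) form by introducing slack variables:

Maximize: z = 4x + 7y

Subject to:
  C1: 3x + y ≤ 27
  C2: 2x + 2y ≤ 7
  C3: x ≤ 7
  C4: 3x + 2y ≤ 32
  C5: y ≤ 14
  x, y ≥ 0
max z = 4x + 7y

s.t.
  3x + y + s1 = 27
  2x + 2y + s2 = 7
  x + s3 = 7
  3x + 2y + s4 = 32
  y + s5 = 14
  x, y, s1, s2, s3, s4, s5 ≥ 0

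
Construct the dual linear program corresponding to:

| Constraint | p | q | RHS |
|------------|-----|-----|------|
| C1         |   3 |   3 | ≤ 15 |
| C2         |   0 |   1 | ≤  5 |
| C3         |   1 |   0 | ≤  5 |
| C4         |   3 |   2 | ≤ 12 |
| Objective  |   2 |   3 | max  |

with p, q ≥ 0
Minimize: z = 15y1 + 5y2 + 5y3 + 12y4

Subject to:
  C1: -3y1 - y3 - 3y4 ≤ -2
  C2: -3y1 - y2 - 2y4 ≤ -3
  y1, y2, y3, y4 ≥ 0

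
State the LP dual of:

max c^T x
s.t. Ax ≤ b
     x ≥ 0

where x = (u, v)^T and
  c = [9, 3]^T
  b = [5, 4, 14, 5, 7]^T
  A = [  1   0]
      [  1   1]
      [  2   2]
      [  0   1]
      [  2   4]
Minimize: z = 5y1 + 4y2 + 14y3 + 5y4 + 7y5

Subject to:
  C1: -y1 - y2 - 2y3 - 2y5 ≤ -9
  C2: -y2 - 2y3 - y4 - 4y5 ≤ -3
  y1, y2, y3, y4, y5 ≥ 0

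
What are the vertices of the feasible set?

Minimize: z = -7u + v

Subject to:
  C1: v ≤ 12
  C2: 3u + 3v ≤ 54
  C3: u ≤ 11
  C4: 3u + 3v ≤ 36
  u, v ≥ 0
Each vertex is the intersection of two constraint boundaries that also satisfies all remaining constraints:
  u = 0 and v = 0 → (0, 0)
  u = 11 and v = 0 → (11, 0)
  u = 11 and 3u + 3v = 36 → (11, 1)
  v = 12 and 3u + 3v = 36 → (0, 12)

Vertices: (0, 0), (11, 0), (11, 1), (0, 12)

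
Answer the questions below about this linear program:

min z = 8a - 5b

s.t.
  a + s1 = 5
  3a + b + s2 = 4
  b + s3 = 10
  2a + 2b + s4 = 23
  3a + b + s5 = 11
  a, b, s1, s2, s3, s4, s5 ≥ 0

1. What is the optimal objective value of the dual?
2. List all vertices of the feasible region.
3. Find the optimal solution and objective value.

1. -20 (by strong duality, equal to the primal optimum)
2. (0, 0), (1.333, 0), (0, 4)
3. a = 0, b = 4, z = -20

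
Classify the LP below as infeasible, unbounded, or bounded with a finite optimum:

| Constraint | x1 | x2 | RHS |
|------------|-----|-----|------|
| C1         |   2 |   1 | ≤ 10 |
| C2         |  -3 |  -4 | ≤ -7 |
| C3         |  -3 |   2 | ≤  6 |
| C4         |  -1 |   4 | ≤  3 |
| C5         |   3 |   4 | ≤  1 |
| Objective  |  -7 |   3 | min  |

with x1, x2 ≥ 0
C5 requires 3x1 + 4x2 ≤ 1, while C2 (-3x1 - 4x2 ≤ -7) is equivalent to 3x1 + 4x2 ≥ 7. Together they would need 7 ≤ 3x1 + 4x2 ≤ 1, which is impossible since 7 > 1. No point satisfies all constraints.

The feasible region is empty; the LP is infeasible.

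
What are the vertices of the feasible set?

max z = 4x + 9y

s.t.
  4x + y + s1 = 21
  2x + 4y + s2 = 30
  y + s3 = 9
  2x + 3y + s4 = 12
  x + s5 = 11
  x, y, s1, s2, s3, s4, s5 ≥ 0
Each vertex is the intersection of two constraint boundaries that also satisfies all remaining constraints:
  x = 0 and y = 0 → (0, 0)
  4x + y = 21 and y = 0 → (5.25, 0)
  4x + y = 21 and 2x + 3y = 12 → (5.1, 0.6)
  2x + 3y = 12 and x = 0 → (0, 4)

Vertices: (0, 0), (5.25, 0), (5.1, 0.6), (0, 4)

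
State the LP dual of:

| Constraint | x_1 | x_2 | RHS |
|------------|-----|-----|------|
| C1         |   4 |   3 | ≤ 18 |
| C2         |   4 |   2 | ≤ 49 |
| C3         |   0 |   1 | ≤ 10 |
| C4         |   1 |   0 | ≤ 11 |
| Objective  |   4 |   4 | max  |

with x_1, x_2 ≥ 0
Minimize: z = 18y1 + 49y2 + 10y3 + 11y4

Subject to:
  C1: -4y1 - 4y2 - y4 ≤ -4
  C2: -3y1 - 2y2 - y3 ≤ -4
  y1, y2, y3, y4 ≥ 0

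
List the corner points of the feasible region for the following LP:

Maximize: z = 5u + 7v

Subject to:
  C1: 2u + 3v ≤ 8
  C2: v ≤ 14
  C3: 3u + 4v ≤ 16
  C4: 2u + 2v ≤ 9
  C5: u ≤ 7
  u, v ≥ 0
Each vertex is the intersection of two constraint boundaries that also satisfies all remaining constraints:
  u = 0 and v = 0 → (0, 0)
  2u + 3v = 8 and v = 0 → (4, 0)
  2u + 3v = 8 and u = 0 → (0, 2.667)

Vertices: (0, 0), (4, 0), (0, 2.667)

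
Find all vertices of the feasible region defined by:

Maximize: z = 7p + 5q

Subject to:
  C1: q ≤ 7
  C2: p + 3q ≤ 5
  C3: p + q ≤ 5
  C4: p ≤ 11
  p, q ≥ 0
Each vertex is the intersection of two constraint boundaries that also satisfies all remaining constraints:
  p = 0 and q = 0 → (0, 0)
  p + 3q = 5 and p + q = 5 → (5, 0)
  p + 3q = 5 and p = 0 → (0, 1.667)

Vertices: (0, 0), (5, 0), (0, 1.667)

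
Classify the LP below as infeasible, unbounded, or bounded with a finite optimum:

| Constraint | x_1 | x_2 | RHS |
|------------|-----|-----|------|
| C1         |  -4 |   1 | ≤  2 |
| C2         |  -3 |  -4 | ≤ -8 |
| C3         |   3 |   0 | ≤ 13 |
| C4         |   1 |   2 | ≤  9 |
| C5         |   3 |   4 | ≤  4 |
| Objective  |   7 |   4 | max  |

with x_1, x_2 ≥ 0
C5 requires 3x_1 + 4x_2 ≤ 4, while C2 (-3x_1 - 4x_2 ≤ -8) is equivalent to 3x_1 + 4x_2 ≥ 8. Together they would need 8 ≤ 3x_1 + 4x_2 ≤ 4, which is impossible since 8 > 4. No point satisfies all constraints.

Infeasible: no point satisfies all constraints simultaneously.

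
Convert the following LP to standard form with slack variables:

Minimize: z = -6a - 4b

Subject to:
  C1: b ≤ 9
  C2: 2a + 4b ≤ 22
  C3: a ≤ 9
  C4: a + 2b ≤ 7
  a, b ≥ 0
min z = -6a - 4b

s.t.
  b + s1 = 9
  2a + 4b + s2 = 22
  a + s3 = 9
  a + 2b + s4 = 7
  a, b, s1, s2, s3, s4 ≥ 0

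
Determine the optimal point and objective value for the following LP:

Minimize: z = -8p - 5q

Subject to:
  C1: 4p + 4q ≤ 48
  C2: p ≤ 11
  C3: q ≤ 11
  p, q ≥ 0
Each vertex is the intersection of two constraint boundaries that also satisfies all remaining constraints:
  p = 0 and q = 0 → (0, 0)
  p = 11 and q = 0 → (11, 0)
  4p + 4q = 48 and p = 11 → (11, 1)
  4p + 4q = 48 and q = 11 → (1, 11)
  q = 11 and p = 0 → (0, 11)

Evaluating z = -8p - 5q at each vertex:
  (0, 0): z = 0
  (11, 0): z = -88
  (11, 1): z = -93
  (1, 11): z = -63
  (0, 11): z = -55

The minimum is at (11, 1) with z = -93.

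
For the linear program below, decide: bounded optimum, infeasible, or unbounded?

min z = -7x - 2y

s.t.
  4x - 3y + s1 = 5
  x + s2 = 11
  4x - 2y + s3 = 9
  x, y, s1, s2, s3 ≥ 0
Feasible point: (0, 0) satisfies every constraint, so the LP is feasible.
Direction d = (0, 1): for each constraint row a, a·d ≤ 0 —
  (4)(0) + (-3)(1) = -3 ≤ 0
  (1)(0) + (0)(1) = 0 ≤ 0
  (4)(0) + (-2)(1) = -2 ≤ 0
and d ≥ 0, so (0, 0) + t·d stays feasible for every t ≥ 0. Along this ray z = -7x - 2y changes by -2 per unit t, so z → −∞.

Unbounded: there is a feasible ray along which z → −∞.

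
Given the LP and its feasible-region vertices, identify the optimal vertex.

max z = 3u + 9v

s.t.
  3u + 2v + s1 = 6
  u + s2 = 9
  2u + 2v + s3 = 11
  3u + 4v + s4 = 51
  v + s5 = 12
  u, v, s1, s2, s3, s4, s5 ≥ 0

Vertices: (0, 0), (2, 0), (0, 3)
Evaluating z = 3u + 9v at each vertex:
  (0, 0): z = 0
  (2, 0): z = 6
  (0, 3): z = 27

The largest value is z = 27, attained at (0, 3).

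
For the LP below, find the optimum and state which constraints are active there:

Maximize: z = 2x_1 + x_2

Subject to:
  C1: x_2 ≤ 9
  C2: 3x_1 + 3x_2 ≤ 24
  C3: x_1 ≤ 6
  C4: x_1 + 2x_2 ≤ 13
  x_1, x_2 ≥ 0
Optimal: x_1 = 6, x_2 = 2
Slack at optimum:
  C1: slack = 7
  C2: slack = 0 (binding)
  C3: slack = 0 (binding)
  C4: slack = 3
  x_1 ≥ 0: x_1 = 6
  x_2 ≥ 0: x_2 = 2
Binding constraints: C2, C3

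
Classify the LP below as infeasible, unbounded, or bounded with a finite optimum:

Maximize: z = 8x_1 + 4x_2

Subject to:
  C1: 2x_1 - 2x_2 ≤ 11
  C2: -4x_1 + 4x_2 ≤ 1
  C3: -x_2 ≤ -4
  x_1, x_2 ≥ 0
Feasible point: (4, 4) satisfies every constraint, so the LP is feasible.
Direction d = (1, 1): for each constraint row a, a·d ≤ 0 —
  (2)(1) + (-2)(1) = 0 ≤ 0
  (-4)(1) + (4)(1) = 0 ≤ 0
  (0)(1) + (-1)(1) = -1 ≤ 0
and d ≥ 0, so (4, 4) + t·d stays feasible for every t ≥ 0. Along this ray z = 8x_1 + 4x_2 changes by 12 per unit t, so z → +∞.

Unbounded — the objective can increase without bound over the feasible region.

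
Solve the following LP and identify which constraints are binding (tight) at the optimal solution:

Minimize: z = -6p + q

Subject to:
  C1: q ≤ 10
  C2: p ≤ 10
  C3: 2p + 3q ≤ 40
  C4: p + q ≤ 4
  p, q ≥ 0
Optimal: p = 4, q = 0
Binding: C4, q ≥ 0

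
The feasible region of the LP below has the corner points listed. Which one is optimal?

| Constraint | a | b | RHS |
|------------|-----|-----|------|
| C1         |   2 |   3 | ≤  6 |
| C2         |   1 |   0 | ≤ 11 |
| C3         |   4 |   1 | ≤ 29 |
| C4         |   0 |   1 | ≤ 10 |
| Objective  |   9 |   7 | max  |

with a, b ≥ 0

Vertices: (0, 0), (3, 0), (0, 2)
Evaluating z = 9a + 7b at each vertex:
  (0, 0): z = 0
  (3, 0): z = 27
  (0, 2): z = 14

The largest value is z = 27, attained at (3, 0).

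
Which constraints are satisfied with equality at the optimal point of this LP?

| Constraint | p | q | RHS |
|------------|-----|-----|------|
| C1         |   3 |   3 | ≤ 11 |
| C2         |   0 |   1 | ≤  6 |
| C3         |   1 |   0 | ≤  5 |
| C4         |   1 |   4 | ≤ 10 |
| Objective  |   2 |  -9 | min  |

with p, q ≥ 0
Optimal: p = 0, q = 2.5
Binding: C4, p ≥ 0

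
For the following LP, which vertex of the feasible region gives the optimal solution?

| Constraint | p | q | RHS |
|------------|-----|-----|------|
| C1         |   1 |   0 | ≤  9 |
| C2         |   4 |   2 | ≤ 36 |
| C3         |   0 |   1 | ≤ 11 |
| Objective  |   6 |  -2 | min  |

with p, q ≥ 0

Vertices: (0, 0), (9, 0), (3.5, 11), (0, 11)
(0, 11) with z = -22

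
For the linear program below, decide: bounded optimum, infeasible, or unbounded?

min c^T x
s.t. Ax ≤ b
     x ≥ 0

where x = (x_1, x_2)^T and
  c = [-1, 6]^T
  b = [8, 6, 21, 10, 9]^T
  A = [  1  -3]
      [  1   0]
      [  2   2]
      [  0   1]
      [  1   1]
The point (6, 0) satisfies every constraint, so the LP is feasible; the constraints give x_1 ≤ 6 and x_2 ≤ 10, which with x_1, x_2 ≥ 0 keep the feasible region inside a bounded box. A feasible, bounded LP attains a finite optimum at a vertex.

Evaluating z = -x_1 + 6x_2 at each vertex:
  (0, 0): z = 0
  (6, 0): z = -6
  (6, 3): z = 12
  (0, 9): z = 54

Bounded optimum: z* = -6 at (6, 0).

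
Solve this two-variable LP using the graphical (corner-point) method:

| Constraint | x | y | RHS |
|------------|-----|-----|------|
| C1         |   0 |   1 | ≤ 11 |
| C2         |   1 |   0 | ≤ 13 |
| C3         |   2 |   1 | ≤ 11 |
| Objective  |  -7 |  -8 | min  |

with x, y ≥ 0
Each vertex is the intersection of two constraint boundaries that also satisfies all remaining constraints:
  x = 0 and y = 0 → (0, 0)
  2x + y = 11 and y = 0 → (5.5, 0)
  y = 11 and 2x + y = 11 → (0, 11)

Evaluating z = -7x - 8y at each vertex:
  (0, 0): z = 0
  (5.5, 0): z = -38.5
  (0, 11): z = -88

The minimum is at (0, 11) with z = -88.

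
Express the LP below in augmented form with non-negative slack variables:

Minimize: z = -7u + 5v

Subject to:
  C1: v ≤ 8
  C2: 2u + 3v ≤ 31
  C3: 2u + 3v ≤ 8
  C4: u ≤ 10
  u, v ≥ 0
min z = -7u + 5v

s.t.
  v + s1 = 8
  2u + 3v + s2 = 31
  2u + 3v + s3 = 8
  u + s4 = 10
  u, v, s1, s2, s3, s4 ≥ 0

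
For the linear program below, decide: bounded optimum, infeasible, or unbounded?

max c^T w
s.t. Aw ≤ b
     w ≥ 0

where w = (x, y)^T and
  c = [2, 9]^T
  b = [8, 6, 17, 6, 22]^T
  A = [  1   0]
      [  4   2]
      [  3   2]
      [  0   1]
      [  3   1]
The point (0, 3) satisfies every constraint, so the LP is feasible; the constraints give x ≤ 8 and y ≤ 6, which with x, y ≥ 0 keep the feasible region inside a bounded box. A feasible, bounded LP attains a finite optimum at a vertex.

Bounded optimum: z* = 27 at (0, 3).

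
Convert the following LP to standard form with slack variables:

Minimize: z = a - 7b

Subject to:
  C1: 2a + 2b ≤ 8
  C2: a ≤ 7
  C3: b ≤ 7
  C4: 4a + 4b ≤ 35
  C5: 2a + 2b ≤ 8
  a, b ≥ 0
min z = a - 7b

s.t.
  2a + 2b + s1 = 8
  a + s2 = 7
  b + s3 = 7
  4a + 4b + s4 = 35
  2a + 2b + s5 = 8
  a, b, s1, s2, s3, s4, s5 ≥ 0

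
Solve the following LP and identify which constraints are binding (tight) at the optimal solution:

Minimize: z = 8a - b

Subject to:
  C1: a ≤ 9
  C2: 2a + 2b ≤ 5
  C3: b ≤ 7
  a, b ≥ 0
Optimal: a = 0, b = 2.5
Binding: C2, a ≥ 0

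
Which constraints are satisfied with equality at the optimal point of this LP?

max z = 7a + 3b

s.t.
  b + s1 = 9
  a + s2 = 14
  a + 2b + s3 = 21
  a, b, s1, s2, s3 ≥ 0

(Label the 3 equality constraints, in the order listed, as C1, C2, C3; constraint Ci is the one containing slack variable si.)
Optimal: a = 14, b = 3.5
Slack at optimum:
  C1: slack = 5.5
  C2: slack = 0 (binding)
  C3: slack = 0 (binding)
  a ≥ 0: a = 14
  b ≥ 0: b = 3.5
Binding constraints: C2, C3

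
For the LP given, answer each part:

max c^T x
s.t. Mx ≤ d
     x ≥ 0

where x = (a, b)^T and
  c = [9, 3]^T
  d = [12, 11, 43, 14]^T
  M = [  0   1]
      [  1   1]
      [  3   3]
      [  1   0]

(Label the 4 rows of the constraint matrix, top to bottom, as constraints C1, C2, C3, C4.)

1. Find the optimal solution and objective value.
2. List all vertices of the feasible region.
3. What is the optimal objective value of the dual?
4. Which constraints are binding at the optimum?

1. a = 11, b = 0, z = 99
2. (0, 0), (11, 0), (0, 11)
3. 99 (by strong duality, equal to the primal optimum)
4. C2, b ≥ 0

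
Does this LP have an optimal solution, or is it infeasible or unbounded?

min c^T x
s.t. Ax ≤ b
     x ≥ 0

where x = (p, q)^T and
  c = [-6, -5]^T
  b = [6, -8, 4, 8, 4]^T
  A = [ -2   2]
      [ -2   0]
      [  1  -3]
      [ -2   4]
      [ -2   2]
Feasible point: (4, 0) satisfies every constraint, so the LP is feasible.
Direction d = (3, 1): for each constraint row a, a·d ≤ 0 —
  (-2)(3) + (2)(1) = -4 ≤ 0
  (-2)(3) + (0)(1) = -6 ≤ 0
  (1)(3) + (-3)(1) = 0 ≤ 0
  (-2)(3) + (4)(1) = -2 ≤ 0
  (-2)(3) + (2)(1) = -4 ≤ 0
and d ≥ 0, so (4, 0) + t·d stays feasible for every t ≥ 0. Along this ray z = -6p - 5q changes by -23 per unit t, so z → −∞.

Unbounded: there is a feasible ray along which z → −∞.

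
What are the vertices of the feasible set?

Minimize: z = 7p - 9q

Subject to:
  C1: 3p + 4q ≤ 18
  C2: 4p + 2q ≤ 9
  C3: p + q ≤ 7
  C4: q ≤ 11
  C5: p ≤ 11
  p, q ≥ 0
Each vertex is the intersection of two constraint boundaries that also satisfies all remaining constraints:
  p = 0 and q = 0 → (0, 0)
  4p + 2q = 9 and q = 0 → (2.25, 0)
  3p + 4q = 18 and 4p + 2q = 9 → (0, 4.5)

Vertices: (0, 0), (2.25, 0), (0, 4.5)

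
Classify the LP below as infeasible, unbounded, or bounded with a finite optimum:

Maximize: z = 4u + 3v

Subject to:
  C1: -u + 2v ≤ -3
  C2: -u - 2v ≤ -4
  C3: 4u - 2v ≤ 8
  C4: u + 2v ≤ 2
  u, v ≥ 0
C4 requires u + 2v ≤ 2, while C2 (-u - 2v ≤ -4) is equivalent to u + 2v ≥ 4. Together they would need 4 ≤ u + 2v ≤ 2, which is impossible since 4 > 2. No point satisfies all constraints.

Infeasible — the constraint set is empty.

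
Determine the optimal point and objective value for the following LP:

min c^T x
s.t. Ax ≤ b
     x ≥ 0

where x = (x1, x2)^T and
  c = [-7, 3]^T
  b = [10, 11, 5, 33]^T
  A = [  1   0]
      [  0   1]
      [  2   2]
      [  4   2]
x1 = 2.5, x2 = 0, z = -17.5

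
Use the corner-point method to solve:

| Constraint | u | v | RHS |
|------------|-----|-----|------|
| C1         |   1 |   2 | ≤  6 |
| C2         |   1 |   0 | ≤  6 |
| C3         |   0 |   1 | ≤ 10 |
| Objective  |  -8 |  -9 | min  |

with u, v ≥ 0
Each vertex is the intersection of two constraint boundaries that also satisfies all remaining constraints:
  u = 0 and v = 0 → (0, 0)
  u + 2v = 6 and u = 6 → (6, 0)
  u + 2v = 6 and u = 0 → (0, 3)

Evaluating z = -8u - 9v at each vertex:
  (0, 0): z = 0
  (6, 0): z = -48
  (0, 3): z = -27

The minimum is at (6, 0) with z = -48.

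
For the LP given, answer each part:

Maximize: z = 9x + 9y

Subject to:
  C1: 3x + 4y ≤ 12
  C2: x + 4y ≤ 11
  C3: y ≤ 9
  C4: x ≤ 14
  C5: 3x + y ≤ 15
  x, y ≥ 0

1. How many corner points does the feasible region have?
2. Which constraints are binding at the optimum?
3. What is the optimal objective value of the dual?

1. 4
2. C1, y ≥ 0
3. 36 (by strong duality, equal to the primal optimum)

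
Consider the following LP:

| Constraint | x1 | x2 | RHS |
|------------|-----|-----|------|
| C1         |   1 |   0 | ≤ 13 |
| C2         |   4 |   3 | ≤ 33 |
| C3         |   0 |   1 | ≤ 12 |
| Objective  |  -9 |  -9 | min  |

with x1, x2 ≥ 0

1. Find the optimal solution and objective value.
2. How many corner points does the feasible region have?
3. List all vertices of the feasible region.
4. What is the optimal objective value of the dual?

1. x1 = 0, x2 = 11, z = -99
2. 3
3. (0, 0), (8.25, 0), (0, 11)
4. -99 (by strong duality, equal to the primal optimum)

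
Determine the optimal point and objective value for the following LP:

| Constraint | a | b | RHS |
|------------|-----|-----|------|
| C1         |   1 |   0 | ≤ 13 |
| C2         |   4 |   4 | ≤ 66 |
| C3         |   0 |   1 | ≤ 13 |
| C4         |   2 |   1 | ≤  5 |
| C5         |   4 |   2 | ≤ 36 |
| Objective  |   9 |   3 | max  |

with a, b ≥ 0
Each vertex is the intersection of two constraint boundaries that also satisfies all remaining constraints:
  a = 0 and b = 0 → (0, 0)
  2a + b = 5 and b = 0 → (2.5, 0)
  2a + b = 5 and a = 0 → (0, 5)

Evaluating z = 9a + 3b at each vertex:
  (0, 0): z = 0
  (2.5, 0): z = 22.5
  (0, 5): z = 15

The maximum is at (2.5, 0) with z = 22.5.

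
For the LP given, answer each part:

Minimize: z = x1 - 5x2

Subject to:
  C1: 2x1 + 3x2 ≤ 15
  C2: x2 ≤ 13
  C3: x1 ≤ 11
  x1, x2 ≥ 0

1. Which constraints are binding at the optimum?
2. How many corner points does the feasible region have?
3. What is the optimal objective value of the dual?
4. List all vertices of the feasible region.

1. C1, x1 ≥ 0
2. 3
3. -25 (by strong duality, equal to the primal optimum)
4. (0, 0), (7.5, 0), (0, 5)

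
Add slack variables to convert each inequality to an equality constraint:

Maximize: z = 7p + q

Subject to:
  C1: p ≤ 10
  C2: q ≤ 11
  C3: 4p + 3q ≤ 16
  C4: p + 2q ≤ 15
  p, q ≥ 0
max z = 7p + q

s.t.
  p + s1 = 10
  q + s2 = 11
  4p + 3q + s3 = 16
  p + 2q + s4 = 15
  p, q, s1, s2, s3, s4 ≥ 0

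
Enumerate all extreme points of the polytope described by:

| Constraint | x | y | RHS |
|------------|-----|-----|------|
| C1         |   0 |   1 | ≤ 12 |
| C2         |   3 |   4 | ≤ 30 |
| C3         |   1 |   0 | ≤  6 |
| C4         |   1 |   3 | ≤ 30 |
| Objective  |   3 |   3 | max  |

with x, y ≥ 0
Each vertex is the intersection of two constraint boundaries that also satisfies all remaining constraints:
  x = 0 and y = 0 → (0, 0)
  x = 6 and y = 0 → (6, 0)
  3x + 4y = 30 and x = 6 → (6, 3)
  3x + 4y = 30 and x = 0 → (0, 7.5)

Vertices: (0, 0), (6, 0), (6, 3), (0, 7.5)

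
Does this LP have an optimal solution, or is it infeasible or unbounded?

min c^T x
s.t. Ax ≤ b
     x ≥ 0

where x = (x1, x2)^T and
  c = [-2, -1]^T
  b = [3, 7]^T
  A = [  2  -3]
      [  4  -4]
Feasible point: (0, 0) satisfies every constraint, so the LP is feasible.
Direction d = (0, 1): for each constraint row a, a·d ≤ 0 —
  (2)(0) + (-3)(1) = -3 ≤ 0
  (4)(0) + (-4)(1) = -4 ≤ 0
and d ≥ 0, so (0, 0) + t·d stays feasible for every t ≥ 0. Along this ray z = -2x1 - x2 changes by -1 per unit t, so z → −∞.

The LP is unbounded; z can be made arbitrarily small.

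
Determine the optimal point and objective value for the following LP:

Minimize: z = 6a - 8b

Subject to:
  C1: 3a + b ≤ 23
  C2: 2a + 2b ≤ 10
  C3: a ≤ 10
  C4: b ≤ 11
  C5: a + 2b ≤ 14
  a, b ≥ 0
Each vertex is the intersection of two constraint boundaries that also satisfies all remaining constraints:
  a = 0 and b = 0 → (0, 0)
  2a + 2b = 10 and b = 0 → (5, 0)
  2a + 2b = 10 and a = 0 → (0, 5)

Evaluating z = 6a - 8b at each vertex:
  (0, 0): z = 0
  (5, 0): z = 30
  (0, 5): z = -40

The minimum is at (0, 5) with z = -40.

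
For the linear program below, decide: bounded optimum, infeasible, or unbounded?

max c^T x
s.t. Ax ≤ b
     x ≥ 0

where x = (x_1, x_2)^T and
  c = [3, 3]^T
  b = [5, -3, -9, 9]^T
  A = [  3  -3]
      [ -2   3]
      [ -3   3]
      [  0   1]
One constraint requires 3x_1 - 3x_2 ≤ 5, while the constraint -3x_1 + 3x_2 ≤ -9 is equivalent to 3x_1 - 3x_2 ≥ 9. Together they would need 9 ≤ 3x_1 - 3x_2 ≤ 5, which is impossible since 9 > 5. No point satisfies all constraints.

Infeasible: no point satisfies all constraints simultaneously.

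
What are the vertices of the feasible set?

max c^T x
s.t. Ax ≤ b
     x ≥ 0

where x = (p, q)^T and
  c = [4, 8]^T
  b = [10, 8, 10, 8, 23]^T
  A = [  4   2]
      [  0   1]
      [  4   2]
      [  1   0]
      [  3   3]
Each vertex is the intersection of two constraint boundaries that also satisfies all remaining constraints:
  p = 0 and q = 0 → (0, 0)
  4p + 2q = 10 and q = 0 → (2.5, 0)
  4p + 2q = 10 and p = 0 → (0, 5)

Vertices: (0, 0), (2.5, 0), (0, 5)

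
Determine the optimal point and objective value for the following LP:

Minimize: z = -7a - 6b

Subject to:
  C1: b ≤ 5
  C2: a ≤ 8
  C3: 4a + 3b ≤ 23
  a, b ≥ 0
Each vertex is the intersection of two constraint boundaries that also satisfies all remaining constraints:
  a = 0 and b = 0 → (0, 0)
  4a + 3b = 23 and b = 0 → (5.75, 0)
  b = 5 and 4a + 3b = 23 → (2, 5)
  b = 5 and a = 0 → (0, 5)

Evaluating z = -7a - 6b at each vertex:
  (0, 0): z = 0
  (5.75, 0): z = -40.25
  (2, 5): z = -44
  (0, 5): z = -30

The minimum is at (2, 5) with z = -44.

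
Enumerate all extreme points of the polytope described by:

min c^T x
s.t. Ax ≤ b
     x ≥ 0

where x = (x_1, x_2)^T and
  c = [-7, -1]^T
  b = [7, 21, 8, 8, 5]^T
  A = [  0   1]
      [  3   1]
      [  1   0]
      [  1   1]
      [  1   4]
Each vertex is the intersection of two constraint boundaries that also satisfies all remaining constraints:
  x_1 = 0 and x_2 = 0 → (0, 0)
  x_1 + 4x_2 = 5 and x_2 = 0 → (5, 0)
  x_1 + 4x_2 = 5 and x_1 = 0 → (0, 1.25)

Vertices: (0, 0), (5, 0), (0, 1.25)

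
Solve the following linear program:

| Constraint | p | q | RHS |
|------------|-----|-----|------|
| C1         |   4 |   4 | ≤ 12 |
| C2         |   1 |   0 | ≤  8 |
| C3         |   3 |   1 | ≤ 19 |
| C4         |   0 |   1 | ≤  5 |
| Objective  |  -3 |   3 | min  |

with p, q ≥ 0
Each vertex is the intersection of two constraint boundaries that also satisfies all remaining constraints:
  p = 0 and q = 0 → (0, 0)
  4p + 4q = 12 and q = 0 → (3, 0)
  4p + 4q = 12 and p = 0 → (0, 3)

Evaluating z = -3p + 3q at each vertex:
  (0, 0): z = 0
  (3, 0): z = -9
  (0, 3): z = 9

The minimum is at (3, 0) with z = -9.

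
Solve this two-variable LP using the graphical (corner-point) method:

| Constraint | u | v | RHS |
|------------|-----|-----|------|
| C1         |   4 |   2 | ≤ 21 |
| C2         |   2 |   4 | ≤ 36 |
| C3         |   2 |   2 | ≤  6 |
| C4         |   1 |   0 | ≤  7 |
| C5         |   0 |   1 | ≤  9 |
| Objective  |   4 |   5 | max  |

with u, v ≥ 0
u = 0, v = 3, z = 15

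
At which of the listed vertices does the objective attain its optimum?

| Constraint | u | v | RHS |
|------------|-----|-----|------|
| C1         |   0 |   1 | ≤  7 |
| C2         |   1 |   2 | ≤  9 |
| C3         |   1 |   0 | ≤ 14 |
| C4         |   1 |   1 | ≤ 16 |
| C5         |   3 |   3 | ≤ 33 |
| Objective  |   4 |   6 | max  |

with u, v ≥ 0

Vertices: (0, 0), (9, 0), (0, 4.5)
(9, 0) with z = 36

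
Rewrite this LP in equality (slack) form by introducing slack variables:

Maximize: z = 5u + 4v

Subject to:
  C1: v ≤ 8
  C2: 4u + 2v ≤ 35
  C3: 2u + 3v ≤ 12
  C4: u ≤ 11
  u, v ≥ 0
max z = 5u + 4v

s.t.
  v + s1 = 8
  4u + 2v + s2 = 35
  2u + 3v + s3 = 12
  u + s4 = 11
  u, v, s1, s2, s3, s4 ≥ 0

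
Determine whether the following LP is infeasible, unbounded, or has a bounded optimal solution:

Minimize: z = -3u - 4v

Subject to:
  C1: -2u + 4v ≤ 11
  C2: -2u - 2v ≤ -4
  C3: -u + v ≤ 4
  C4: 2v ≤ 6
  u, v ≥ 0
Feasible point: (0, 2) satisfies every constraint, so the LP is feasible.
Direction d = (1, 0): for each constraint row a, a·d ≤ 0 —
  (-2)(1) + (4)(0) = -2 ≤ 0
  (-2)(1) + (-2)(0) = -2 ≤ 0
  (-1)(1) + (1)(0) = -1 ≤ 0
  (0)(1) + (2)(0) = 0 ≤ 0
and d ≥ 0, so (0, 2) + t·d stays feasible for every t ≥ 0. Along this ray z = -3u - 4v changes by -3 per unit t, so z → −∞.

Unbounded: there is a feasible ray along which z → −∞.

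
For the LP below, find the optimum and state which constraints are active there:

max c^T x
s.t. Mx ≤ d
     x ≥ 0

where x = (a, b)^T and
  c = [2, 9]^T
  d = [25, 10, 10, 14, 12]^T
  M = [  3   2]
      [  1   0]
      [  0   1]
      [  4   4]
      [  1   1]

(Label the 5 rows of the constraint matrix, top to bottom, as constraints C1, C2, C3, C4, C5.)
Optimal: a = 0, b = 3.5
Slack at optimum:
  C1: slack = 18
  C2: slack = 10
  C3: slack = 6.5
  C4: slack = 0 (binding)
  C5: slack = 8.5
  a ≥ 0: a = 0 (binding)
  b ≥ 0: b = 3.5
Binding constraints: C4, a ≥ 0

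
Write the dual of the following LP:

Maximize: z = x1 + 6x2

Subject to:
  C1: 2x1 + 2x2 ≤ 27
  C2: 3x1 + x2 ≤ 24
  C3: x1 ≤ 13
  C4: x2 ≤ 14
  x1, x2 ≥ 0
Minimize: z = 27y1 + 24y2 + 13y3 + 14y4

Subject to:
  C1: -2y1 - 3y2 - y3 ≤ -1
  C2: -2y1 - y2 - y4 ≤ -6
  y1, y2, y3, y4 ≥ 0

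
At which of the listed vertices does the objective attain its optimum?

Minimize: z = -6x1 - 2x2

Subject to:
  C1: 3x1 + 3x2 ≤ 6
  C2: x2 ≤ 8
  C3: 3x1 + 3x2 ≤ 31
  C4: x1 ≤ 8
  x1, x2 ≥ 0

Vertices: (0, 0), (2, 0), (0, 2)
Evaluating z = -6x1 - 2x2 at each vertex:
  (0, 0): z = 0
  (2, 0): z = -12
  (0, 2): z = -4

The smallest value is z = -12, attained at (2, 0).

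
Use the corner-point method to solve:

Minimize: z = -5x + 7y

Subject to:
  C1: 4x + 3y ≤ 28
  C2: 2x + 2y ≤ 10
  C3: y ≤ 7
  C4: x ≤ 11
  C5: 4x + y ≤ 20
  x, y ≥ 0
Each vertex is the intersection of two constraint boundaries that also satisfies all remaining constraints:
  x = 0 and y = 0 → (0, 0)
  2x + 2y = 10 and 4x + y = 20 → (5, 0)
  2x + 2y = 10 and x = 0 → (0, 5)

Evaluating z = -5x + 7y at each vertex:
  (0, 0): z = 0
  (5, 0): z = -25
  (0, 5): z = 35

The minimum is at (5, 0) with z = -25.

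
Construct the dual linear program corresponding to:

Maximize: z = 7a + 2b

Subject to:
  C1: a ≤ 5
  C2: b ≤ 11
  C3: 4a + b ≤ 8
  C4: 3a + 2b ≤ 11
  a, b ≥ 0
Minimize: z = 5y1 + 11y2 + 8y3 + 11y4

Subject to:
  C1: -y1 - 4y3 - 3y4 ≤ -7
  C2: -y2 - y3 - 2y4 ≤ -2
  y1, y2, y3, y4 ≥ 0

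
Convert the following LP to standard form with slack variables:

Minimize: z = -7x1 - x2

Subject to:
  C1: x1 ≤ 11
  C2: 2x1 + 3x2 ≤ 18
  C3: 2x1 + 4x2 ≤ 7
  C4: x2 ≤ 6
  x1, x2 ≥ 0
min z = -7x1 - x2

s.t.
  x1 + s1 = 11
  2x1 + 3x2 + s2 = 18
  2x1 + 4x2 + s3 = 7
  x2 + s4 = 6
  x1, x2, s1, s2, s3, s4 ≥ 0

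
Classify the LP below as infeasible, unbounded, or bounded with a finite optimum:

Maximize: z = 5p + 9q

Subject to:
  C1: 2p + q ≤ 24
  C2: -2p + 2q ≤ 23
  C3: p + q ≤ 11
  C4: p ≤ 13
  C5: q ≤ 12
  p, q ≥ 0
The point (0, 11) satisfies every constraint, so the LP is feasible; the constraints give p ≤ 13 and q ≤ 12, which with p, q ≥ 0 keep the feasible region inside a bounded box. A feasible, bounded LP attains a finite optimum at a vertex.

Evaluating z = 5p + 9q at each vertex:
  (0, 0): z = 0
  (11, 0): z = 55
  (0, 11): z = 99

Bounded optimum: z* = 99 at (0, 11).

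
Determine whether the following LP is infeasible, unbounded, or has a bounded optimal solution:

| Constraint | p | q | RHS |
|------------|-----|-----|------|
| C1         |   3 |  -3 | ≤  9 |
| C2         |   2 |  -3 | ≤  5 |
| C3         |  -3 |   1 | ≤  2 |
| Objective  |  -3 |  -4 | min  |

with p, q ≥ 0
Feasible point: (0, 0) satisfies every constraint, so the LP is feasible.
Direction d = (1, 1): for each constraint row a, a·d ≤ 0 —
  (3)(1) + (-3)(1) = 0 ≤ 0
  (2)(1) + (-3)(1) = -1 ≤ 0
  (-3)(1) + (1)(1) = -2 ≤ 0
and d ≥ 0, so (0, 0) + t·d stays feasible for every t ≥ 0. Along this ray z = -3p - 4q changes by -7 per unit t, so z → −∞.

The LP is unbounded; z can be made arbitrarily small.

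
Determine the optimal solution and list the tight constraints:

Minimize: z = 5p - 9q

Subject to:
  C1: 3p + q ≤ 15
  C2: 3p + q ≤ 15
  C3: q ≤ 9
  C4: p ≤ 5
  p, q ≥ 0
Optimal: p = 0, q = 9
Slack at optimum:
  C1: slack = 6
  C2: slack = 6
  C3: slack = 0 (binding)
  C4: slack = 5
  p ≥ 0: p = 0 (binding)
  q ≥ 0: q = 9
Binding constraints: C3, p ≥ 0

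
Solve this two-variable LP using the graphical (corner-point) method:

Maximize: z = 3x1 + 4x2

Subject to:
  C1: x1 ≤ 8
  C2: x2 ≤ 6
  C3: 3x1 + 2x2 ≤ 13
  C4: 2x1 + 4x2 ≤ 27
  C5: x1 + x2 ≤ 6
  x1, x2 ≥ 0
Each vertex is the intersection of two constraint boundaries that also satisfies all remaining constraints:
  x1 = 0 and x2 = 0 → (0, 0)
  3x1 + 2x2 = 13 and x2 = 0 → (4.333, 0)
  3x1 + 2x2 = 13 and x1 + x2 = 6 → (1, 5)
  x2 = 6 and x1 + x2 = 6 → (0, 6)

Evaluating z = 3x1 + 4x2 at each vertex:
  (0, 0): z = 0
  (4.333, 0): z = 13
  (1, 5): z = 23
  (0, 6): z = 24

The maximum is at (0, 6) with z = 24.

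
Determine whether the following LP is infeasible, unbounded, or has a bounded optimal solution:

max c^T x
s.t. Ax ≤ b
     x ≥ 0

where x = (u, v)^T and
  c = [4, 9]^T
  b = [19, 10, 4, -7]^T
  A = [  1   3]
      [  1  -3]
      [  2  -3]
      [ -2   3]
One constraint requires 2u - 3v ≤ 4, while the constraint -2u + 3v ≤ -7 is equivalent to 2u - 3v ≥ 7. Together they would need 7 ≤ 2u - 3v ≤ 4, which is impossible since 7 > 4. No point satisfies all constraints.

Infeasible — the constraint set is empty.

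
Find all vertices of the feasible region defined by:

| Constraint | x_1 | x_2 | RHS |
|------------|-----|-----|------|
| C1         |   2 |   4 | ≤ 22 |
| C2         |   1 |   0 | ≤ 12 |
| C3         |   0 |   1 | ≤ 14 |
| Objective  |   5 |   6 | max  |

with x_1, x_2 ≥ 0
Each vertex is the intersection of two constraint boundaries that also satisfies all remaining constraints:
  x_1 = 0 and x_2 = 0 → (0, 0)
  2x_1 + 4x_2 = 22 and x_2 = 0 → (11, 0)
  2x_1 + 4x_2 = 22 and x_1 = 0 → (0, 5.5)

Vertices: (0, 0), (11, 0), (0, 5.5)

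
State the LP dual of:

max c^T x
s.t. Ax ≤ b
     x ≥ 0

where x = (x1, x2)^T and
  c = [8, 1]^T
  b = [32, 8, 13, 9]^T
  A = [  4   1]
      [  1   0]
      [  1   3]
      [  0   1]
Minimize: z = 32y1 + 8y2 + 13y3 + 9y4

Subject to:
  C1: -4y1 - y2 - y3 ≤ -8
  C2: -y1 - 3y3 - y4 ≤ -1
  y1, y2, y3, y4 ≥ 0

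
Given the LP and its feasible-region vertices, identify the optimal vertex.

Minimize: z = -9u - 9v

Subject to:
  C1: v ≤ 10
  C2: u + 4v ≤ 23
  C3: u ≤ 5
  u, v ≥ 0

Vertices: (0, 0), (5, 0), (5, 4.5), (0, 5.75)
Evaluating z = -9u - 9v at each vertex:
  (0, 0): z = 0
  (5, 0): z = -45
  (5, 4.5): z = -85.5
  (0, 5.75): z = -51.75

The smallest value is z = -85.5, attained at (5, 4.5).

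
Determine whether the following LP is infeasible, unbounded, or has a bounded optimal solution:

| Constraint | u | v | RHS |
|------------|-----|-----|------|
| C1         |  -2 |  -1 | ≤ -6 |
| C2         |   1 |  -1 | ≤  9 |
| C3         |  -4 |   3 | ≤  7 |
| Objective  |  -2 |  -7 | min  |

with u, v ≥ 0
Feasible point: (3, 0) satisfies every constraint, so the LP is feasible.
Direction d = (1, 1): for each constraint row a, a·d ≤ 0 —
  (-2)(1) + (-1)(1) = -3 ≤ 0
  (1)(1) + (-1)(1) = 0 ≤ 0
  (-4)(1) + (3)(1) = -1 ≤ 0
and d ≥ 0, so (3, 0) + t·d stays feasible for every t ≥ 0. Along this ray z = -2u - 7v changes by -9 per unit t, so z → −∞.

Unbounded — the objective can decrease without bound over the feasible region.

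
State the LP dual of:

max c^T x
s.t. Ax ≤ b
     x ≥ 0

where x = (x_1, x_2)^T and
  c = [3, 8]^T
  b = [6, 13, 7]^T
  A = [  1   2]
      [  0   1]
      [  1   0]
Minimize: z = 6y1 + 13y2 + 7y3

Subject to:
  C1: -y1 - y3 ≤ -3
  C2: -2y1 - y2 ≤ -8
  y1, y2, y3 ≥ 0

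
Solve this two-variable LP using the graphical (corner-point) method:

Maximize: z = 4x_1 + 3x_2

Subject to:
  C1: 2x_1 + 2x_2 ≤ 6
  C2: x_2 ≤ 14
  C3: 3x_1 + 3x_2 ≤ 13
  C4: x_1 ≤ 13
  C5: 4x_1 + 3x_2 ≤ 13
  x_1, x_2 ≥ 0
Each vertex is the intersection of two constraint boundaries that also satisfies all remaining constraints:
  x_1 = 0 and x_2 = 0 → (0, 0)
  2x_1 + 2x_2 = 6 and x_2 = 0 → (3, 0)
  2x_1 + 2x_2 = 6 and x_1 = 0 → (0, 3)

Evaluating z = 4x_1 + 3x_2 at each vertex:
  (0, 0): z = 0
  (3, 0): z = 12
  (0, 3): z = 9

The maximum is at (3, 0) with z = 12.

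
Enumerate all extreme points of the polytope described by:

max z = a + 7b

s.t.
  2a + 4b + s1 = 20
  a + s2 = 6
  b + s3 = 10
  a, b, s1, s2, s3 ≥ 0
Each vertex is the intersection of two constraint boundaries that also satisfies all remaining constraints:
  a = 0 and b = 0 → (0, 0)
  a = 6 and b = 0 → (6, 0)
  2a + 4b = 20 and a = 6 → (6, 2)
  2a + 4b = 20 and a = 0 → (0, 5)

Vertices: (0, 0), (6, 0), (6, 2), (0, 5)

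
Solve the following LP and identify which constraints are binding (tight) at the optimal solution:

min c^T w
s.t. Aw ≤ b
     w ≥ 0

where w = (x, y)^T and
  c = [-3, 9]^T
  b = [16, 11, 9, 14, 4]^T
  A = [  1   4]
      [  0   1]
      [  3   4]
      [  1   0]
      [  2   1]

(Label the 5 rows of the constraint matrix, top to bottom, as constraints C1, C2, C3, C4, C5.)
Optimal: x = 2, y = 0
Slack at optimum:
  C1: slack = 14
  C2: slack = 11
  C3: slack = 3
  C4: slack = 12
  C5: slack = 0 (binding)
  x ≥ 0: x = 2
  y ≥ 0: y = 0 (binding)
Binding constraints: C5, y ≥ 0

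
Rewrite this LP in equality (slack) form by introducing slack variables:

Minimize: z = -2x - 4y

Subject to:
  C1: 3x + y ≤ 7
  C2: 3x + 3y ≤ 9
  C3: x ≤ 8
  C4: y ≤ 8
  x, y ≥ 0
min z = -2x - 4y

s.t.
  3x + y + s1 = 7
  3x + 3y + s2 = 9
  x + s3 = 8
  y + s4 = 8
  x, y, s1, s2, s3, s4 ≥ 0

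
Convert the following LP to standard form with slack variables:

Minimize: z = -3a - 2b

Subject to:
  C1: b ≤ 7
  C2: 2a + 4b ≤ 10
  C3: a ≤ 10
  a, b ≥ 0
min z = -3a - 2b

s.t.
  b + s1 = 7
  2a + 4b + s2 = 10
  a + s3 = 10
  a, b, s1, s2, s3 ≥ 0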